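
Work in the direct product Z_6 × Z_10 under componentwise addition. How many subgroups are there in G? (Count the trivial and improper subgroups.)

20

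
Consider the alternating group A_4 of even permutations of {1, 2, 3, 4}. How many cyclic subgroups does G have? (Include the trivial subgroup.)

Each element a generates a cyclic subgroup ⟨a⟩; distinct elements may generate the same one (a cyclic group of order d has φ(d) generators).
Cyclic subgroups by order — order 1: 1; order 2: 3; order 3: 4.
Total: 8.

8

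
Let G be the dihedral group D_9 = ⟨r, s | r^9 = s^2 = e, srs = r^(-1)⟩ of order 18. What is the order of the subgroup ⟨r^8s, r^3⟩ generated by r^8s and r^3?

6

|⟨r^8s⟩| = 2 and |⟨r^3⟩| = 3, so |H| is a multiple of lcm(2, 3) = 6 and divides |G| = 18.
Closing under the operation: H = {e, r^3, r^6, r^2s, r^5s, r^8s}, so |H| = 6.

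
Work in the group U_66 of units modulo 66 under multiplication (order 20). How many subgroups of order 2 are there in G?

|G| = 20 and 2 | 20, so subgroups of order 2 are possible by Lagrange.
The subgroups of order 2 are: {1, 23}; {1, 43}; {1, 65}.
So G has 3 subgroups of order 2.

3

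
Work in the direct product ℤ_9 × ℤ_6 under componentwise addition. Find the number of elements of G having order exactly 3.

8

An element (a,b) has order lcm(ord(a), ord(b)); count pairs with lcm equal to 3.
Enumerating gives 8 such elements.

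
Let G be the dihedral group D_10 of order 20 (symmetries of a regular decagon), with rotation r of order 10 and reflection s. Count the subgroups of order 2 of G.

11

|G| = 20 and 2 | 20, so subgroups of order 2 are possible by Lagrange.
The subgroups of order 2 are: {e, r^2s}; {e, r^3s}; {e, r^4s}; {e, r^5}; … (11 in all).
So G has 11 subgroups of order 2.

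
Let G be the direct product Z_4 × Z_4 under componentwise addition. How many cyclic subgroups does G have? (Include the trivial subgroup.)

10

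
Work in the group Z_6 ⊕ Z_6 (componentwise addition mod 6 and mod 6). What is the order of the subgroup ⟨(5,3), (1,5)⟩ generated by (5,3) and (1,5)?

|⟨(5,3)⟩| = 6 and |⟨(1,5)⟩| = 6, so |H| is a multiple of lcm(6, 6) = 6 and divides |G| = 36.
Closing under the operation: H = {(0,0), (0,2), (0,4), (1,1), (1,3), (1,5), (2,0), (2,2), (2,4), (3,1), (3,3), (3,5), (4,0), (4,2), (4,4), (5,1), (5,3), (5,5)}, so |H| = 18.

18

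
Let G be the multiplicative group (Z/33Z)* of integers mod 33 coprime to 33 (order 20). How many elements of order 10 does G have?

12

Enumerating element orders in G gives 12 elements of order 10.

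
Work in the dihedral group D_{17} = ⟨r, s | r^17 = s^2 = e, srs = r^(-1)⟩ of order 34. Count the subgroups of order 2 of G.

17

|G| = 34 and 2 | 34, so subgroups of order 2 are possible by Lagrange.
The subgroups of order 2 are: {e, r^10s}; {e, r^11s}; {e, r^12s}; {e, r^13s}; … (17 in all).
So G has 17 subgroups of order 2.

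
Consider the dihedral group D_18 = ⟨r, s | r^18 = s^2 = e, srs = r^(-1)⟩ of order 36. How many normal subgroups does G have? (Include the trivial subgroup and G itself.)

G has 45 subgroups. Checking conjugation-invariance by order — order 1: 1/1 normal; order 2: 1/19 normal; order 3: 1/1 normal; order 4: 0/9 normal; order 6: 1/7 normal; order 9: 1/1 normal; order 12: 0/3 normal; order 18: 3/3 normal; order 36: 1/1 normal.
Total normal subgroups: 9.

9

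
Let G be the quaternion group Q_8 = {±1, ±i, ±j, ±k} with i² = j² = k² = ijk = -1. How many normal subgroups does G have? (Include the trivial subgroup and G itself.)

6

G has 6 subgroups. Checking conjugation-invariance by order — order 1: 1/1 normal; order 2: 1/1 normal; order 4: 3/3 normal; order 8: 1/1 normal.
Total normal subgroups: 6.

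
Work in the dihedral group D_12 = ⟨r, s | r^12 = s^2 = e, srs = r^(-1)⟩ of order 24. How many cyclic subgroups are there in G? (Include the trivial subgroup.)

18

A cyclic subgroup of order d is generated by each of its φ(d) elements of order d, so the cyclic subgroups of order d number (#elements of order d)/φ(d).
Cyclic subgroups by order — order 1: 1; order 2: 13; order 3: 1; order 4: 1; order 6: 1; order 12: 1.
Total: 18.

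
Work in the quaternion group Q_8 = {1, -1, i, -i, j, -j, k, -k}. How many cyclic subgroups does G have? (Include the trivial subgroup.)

Group the elements of G by the cyclic subgroup they generate; each cyclic subgroup of order d accounts for φ(d) elements.
Cyclic subgroups by order — order 1: 1; order 2: 1; order 4: 3.
Total: 5.

5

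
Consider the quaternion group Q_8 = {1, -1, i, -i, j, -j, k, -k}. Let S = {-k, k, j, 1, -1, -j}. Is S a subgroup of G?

No

|S| = 6 does not divide |G| = 8, so by Lagrange S is not a subgroup.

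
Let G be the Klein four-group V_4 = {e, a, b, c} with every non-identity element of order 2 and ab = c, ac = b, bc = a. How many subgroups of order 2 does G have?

|G| = 4 and 2 | 4, so subgroups of order 2 are possible by Lagrange.
The subgroups of order 2 are: {e, a}; {e, b}; {e, c}.
So G has 3 subgroups of order 2.

3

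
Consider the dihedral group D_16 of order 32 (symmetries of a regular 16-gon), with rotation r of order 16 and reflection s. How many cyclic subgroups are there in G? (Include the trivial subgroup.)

Group the elements of G by the cyclic subgroup they generate; each cyclic subgroup of order d accounts for φ(d) elements.
Cyclic subgroups by order — order 1: 1; order 2: 17; order 4: 1; order 8: 1; order 16: 1.
Total: 21.

21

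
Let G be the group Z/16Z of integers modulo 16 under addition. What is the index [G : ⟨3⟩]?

|⟨3⟩| = 16 and |G| = 16.
By Lagrange, [G : H] = |G|/|H| = 16/16 = 1.

1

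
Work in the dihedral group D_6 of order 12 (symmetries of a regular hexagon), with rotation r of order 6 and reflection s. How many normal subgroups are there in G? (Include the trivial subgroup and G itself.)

G has 16 subgroups. Checking conjugation-invariance by order — order 1: 1/1 normal; order 2: 1/7 normal; order 3: 1/1 normal; order 4: 0/3 normal; order 6: 3/3 normal; order 12: 1/1 normal.
Total normal subgroups: 7.

7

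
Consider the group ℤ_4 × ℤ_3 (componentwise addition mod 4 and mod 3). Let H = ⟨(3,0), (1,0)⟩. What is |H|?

|⟨(3,0)⟩| = 4 and |⟨(1,0)⟩| = 4, so |H| is a multiple of lcm(4, 4) = 4 and divides |G| = 12.
Closing under the operation: H = {(0,0), (1,0), (2,0), (3,0)}, so |H| = 4.

4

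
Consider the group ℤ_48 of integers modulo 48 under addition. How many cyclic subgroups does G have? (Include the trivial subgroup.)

10

Each element a generates a cyclic subgroup ⟨a⟩; distinct elements may generate the same one (a cyclic group of order d has φ(d) generators).
Cyclic subgroups by order — order 1: 1; order 2: 1; order 3: 1; order 4: 1; order 6: 1; order 8: 1; order 12: 1; order 16: 1; order 24: 1; order 48: 1.
Total: 10.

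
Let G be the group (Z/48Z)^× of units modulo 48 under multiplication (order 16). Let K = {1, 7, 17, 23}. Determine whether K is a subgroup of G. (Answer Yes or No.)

Yes

|K| = 4 divides |G| = 16, consistent with Lagrange.
K contains the identity, every element's inverse is in K, and K is closed under ·: it is a subgroup.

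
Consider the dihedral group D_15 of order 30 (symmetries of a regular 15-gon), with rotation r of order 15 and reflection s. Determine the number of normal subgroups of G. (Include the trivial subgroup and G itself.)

5

G has 28 subgroups. Checking conjugation-invariance by order — order 1: 1/1 normal; order 2: 0/15 normal; order 3: 1/1 normal; order 5: 1/1 normal; order 6: 0/5 normal; order 10: 0/3 normal; order 15: 1/1 normal; order 30: 1/1 normal.
Total normal subgroups: 5.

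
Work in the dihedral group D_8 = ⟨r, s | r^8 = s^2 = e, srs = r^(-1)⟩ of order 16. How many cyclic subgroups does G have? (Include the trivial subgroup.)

Group the elements of G by the cyclic subgroup they generate; each cyclic subgroup of order d accounts for φ(d) elements.
Cyclic subgroups by order — order 1: 1; order 2: 9; order 4: 1; order 8: 1.
Total: 12.

12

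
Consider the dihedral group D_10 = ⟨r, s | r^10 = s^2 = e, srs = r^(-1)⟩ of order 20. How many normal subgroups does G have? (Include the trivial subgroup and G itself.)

7

G has 22 subgroups. Checking conjugation-invariance by order — order 1: 1/1 normal; order 2: 1/11 normal; order 4: 0/5 normal; order 5: 1/1 normal; order 10: 3/3 normal; order 20: 1/1 normal.
Total normal subgroups: 7.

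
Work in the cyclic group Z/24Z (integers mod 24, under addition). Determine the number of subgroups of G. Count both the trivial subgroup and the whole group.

8

A cyclic group of order 24 has exactly one subgroup for each divisor of 24.
Divisors of 24: 1, 2, 3, 4, 6, 8, 12, 24.
So Z/24Z has 8 subgroups.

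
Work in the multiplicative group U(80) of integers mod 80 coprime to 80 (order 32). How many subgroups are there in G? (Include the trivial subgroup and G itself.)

54

|G| = 32, so by Lagrange every subgroup order divides 32. Divisors: 1, 2, 4, 8, 16, 32.
Subgroups by order — order 1: 1; order 2: 7; order 4: 19; order 8: 19; order 16: 7; order 32: 1.
Total: 1 + 7 + 19 + 19 + 7 + 1 = 54.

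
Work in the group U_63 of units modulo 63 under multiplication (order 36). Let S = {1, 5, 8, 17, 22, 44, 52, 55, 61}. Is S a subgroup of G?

No

5 ∈ S but its inverse 38 ∉ S, so S is not a subgroup.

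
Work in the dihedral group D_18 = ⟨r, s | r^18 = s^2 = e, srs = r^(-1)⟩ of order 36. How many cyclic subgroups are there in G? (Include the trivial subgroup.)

24

Each element a generates a cyclic subgroup ⟨a⟩; distinct elements may generate the same one (a cyclic group of order d has φ(d) generators).
Cyclic subgroups by order — order 1: 1; order 2: 19; order 3: 1; order 6: 1; order 9: 1; order 18: 1.
Total: 24.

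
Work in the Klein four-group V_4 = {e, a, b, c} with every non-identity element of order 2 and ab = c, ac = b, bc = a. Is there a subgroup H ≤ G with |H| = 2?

2 | 4. A subgroup of order 2 is {e, a}.

Yes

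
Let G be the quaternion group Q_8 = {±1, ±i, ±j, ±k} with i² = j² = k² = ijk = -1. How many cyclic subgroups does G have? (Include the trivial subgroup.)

Each element a generates a cyclic subgroup ⟨a⟩; distinct elements may generate the same one (a cyclic group of order d has φ(d) generators).
Cyclic subgroups by order — order 1: 1; order 2: 1; order 4: 3.
Total: 5.

5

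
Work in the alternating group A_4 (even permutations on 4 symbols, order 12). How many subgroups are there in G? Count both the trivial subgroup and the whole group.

|G| = 12, so by Lagrange every subgroup order divides 12. Divisors: 1, 2, 3, 4, 6, 12.
Subgroups by order — order 1: 1; order 2: 3; order 3: 4; order 4: 1; order 6: 0; order 12: 1.
Total: 1 + 3 + 4 + 1 + 0 + 1 = 10.

10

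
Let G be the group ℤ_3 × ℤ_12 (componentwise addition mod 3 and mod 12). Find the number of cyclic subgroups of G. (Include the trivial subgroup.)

15

Group the elements of G by the cyclic subgroup they generate; each cyclic subgroup of order d accounts for φ(d) elements.
Cyclic subgroups by order — order 1: 1; order 2: 1; order 3: 4; order 4: 1; order 6: 4; order 12: 4.
Total: 15.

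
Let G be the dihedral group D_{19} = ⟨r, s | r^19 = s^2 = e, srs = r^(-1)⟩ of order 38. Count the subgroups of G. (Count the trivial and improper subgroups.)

|G| = 38, so by Lagrange every subgroup order divides 38. Divisors: 1, 2, 19, 38.
Subgroups by order — order 1: 1; order 2: 19; order 19: 1; order 38: 1.
Total: 1 + 19 + 1 + 1 = 22.

22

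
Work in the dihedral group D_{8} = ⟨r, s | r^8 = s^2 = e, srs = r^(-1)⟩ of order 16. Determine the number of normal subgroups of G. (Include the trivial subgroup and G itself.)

7

G has 19 subgroups. Checking conjugation-invariance by order — order 1: 1/1 normal; order 2: 1/9 normal; order 4: 1/5 normal; order 8: 3/3 normal; order 16: 1/1 normal.
Total normal subgroups: 7.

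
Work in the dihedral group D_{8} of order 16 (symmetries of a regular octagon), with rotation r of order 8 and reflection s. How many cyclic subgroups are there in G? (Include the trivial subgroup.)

Group the elements of G by the cyclic subgroup they generate; each cyclic subgroup of order d accounts for φ(d) elements.
Cyclic subgroups by order — order 1: 1; order 2: 9; order 4: 1; order 8: 1.
Total: 12.

12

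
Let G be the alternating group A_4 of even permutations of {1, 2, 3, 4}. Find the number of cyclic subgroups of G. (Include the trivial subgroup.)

A cyclic subgroup of order d is generated by each of its φ(d) elements of order d, so the cyclic subgroups of order d number (#elements of order d)/φ(d).
Cyclic subgroups by order — order 1: 1; order 2: 3; order 3: 4.
Total: 8.

8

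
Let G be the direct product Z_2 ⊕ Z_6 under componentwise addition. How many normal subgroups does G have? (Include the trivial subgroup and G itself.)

10

G is abelian, so every subgroup is normal.
G has 10 subgroups in total, hence 10 normal subgroups.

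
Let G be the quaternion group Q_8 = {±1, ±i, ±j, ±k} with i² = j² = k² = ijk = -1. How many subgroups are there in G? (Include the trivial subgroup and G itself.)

|G| = 8, so by Lagrange every subgroup order divides 8. Divisors: 1, 2, 4, 8.
Subgroups by order — order 1: 1; order 2: 1; order 4: 3; order 8: 1.
Total: 1 + 1 + 3 + 1 = 6.

6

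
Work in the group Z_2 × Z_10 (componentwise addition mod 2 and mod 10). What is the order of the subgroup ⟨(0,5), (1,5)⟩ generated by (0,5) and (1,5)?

4

|⟨(0,5)⟩| = 2 and |⟨(1,5)⟩| = 2, so |H| is a multiple of lcm(2, 2) = 2 and divides |G| = 20.
Closing under the operation: H = {(0,0), (0,5), (1,0), (1,5)}, so |H| = 4.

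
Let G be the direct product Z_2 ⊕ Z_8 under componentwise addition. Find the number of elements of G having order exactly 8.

8

An element (a,b) has order lcm(ord(a), ord(b)); count pairs with lcm equal to 8.
Enumerating gives 8 such elements.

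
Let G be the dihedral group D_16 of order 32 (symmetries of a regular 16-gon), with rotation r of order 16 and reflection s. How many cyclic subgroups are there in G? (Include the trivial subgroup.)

21

Each element a generates a cyclic subgroup ⟨a⟩; distinct elements may generate the same one (a cyclic group of order d has φ(d) generators).
Cyclic subgroups by order — order 1: 1; order 2: 17; order 4: 1; order 8: 1; order 16: 1.
Total: 21.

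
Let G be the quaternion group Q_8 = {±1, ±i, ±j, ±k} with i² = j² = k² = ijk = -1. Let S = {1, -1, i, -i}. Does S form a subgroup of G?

|S| = 4 divides |G| = 8, consistent with Lagrange.
S contains the identity, every element's inverse is in S, and S is closed under ·: it is a subgroup.
In fact S = ⟨-i⟩.

Yes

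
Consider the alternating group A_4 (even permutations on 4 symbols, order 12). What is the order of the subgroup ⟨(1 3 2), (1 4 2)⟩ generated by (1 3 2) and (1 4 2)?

12

|⟨(1 3 2)⟩| = 3 and |⟨(1 4 2)⟩| = 3, so |H| is a multiple of lcm(3, 3) = 3 and divides |G| = 12.
Closing {(1 3 2), (1 4 2)} under the group operation gives all of G, so |H| = 12.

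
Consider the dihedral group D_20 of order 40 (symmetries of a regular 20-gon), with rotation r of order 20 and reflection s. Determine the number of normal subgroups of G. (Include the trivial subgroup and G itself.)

G has 48 subgroups. Checking conjugation-invariance by order — order 1: 1/1 normal; order 2: 1/21 normal; order 4: 1/11 normal; order 5: 1/1 normal; order 8: 0/5 normal; order 10: 1/5 normal; order 20: 3/3 normal; order 40: 1/1 normal.
Total normal subgroups: 9.

9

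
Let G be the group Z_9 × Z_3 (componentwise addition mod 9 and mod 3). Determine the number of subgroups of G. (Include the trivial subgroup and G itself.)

10

|G| = 27, so by Lagrange every subgroup order divides 27. Divisors: 1, 3, 9, 27.
Subgroups by order — order 1: 1; order 3: 4; order 9: 4; order 27: 1.
Total: 1 + 4 + 4 + 1 = 10.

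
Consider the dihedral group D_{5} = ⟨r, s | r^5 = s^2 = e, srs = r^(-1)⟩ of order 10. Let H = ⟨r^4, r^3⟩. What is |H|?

|⟨r^4⟩| = 5 and |⟨r^3⟩| = 5, so |H| is a multiple of lcm(5, 5) = 5 and divides |G| = 10.
Closing under the operation: H = {e, r, r^2, r^3, r^4}, so |H| = 5.

5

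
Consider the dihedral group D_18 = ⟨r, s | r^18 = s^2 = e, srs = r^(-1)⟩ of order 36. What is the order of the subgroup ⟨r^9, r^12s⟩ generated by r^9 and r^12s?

4

|⟨r^9⟩| = 2 and |⟨r^12s⟩| = 2, so |H| is a multiple of lcm(2, 2) = 2 and divides |G| = 36.
Closing under the operation: H = {e, r^9, r^3s, r^12s}, so |H| = 4.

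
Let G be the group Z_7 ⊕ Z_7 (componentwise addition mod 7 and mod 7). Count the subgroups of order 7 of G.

8

|G| = 49 and 7 | 49, so subgroups of order 7 are possible by Lagrange.
The subgroups of order 7 are: {(0,0), (0,1), (0,2), (0,3), (0,4), (0,5), (0,6)}; {(0,0), (1,0), (2,0), (3,0), (4,0), (5,0), (6,0)}; {(0,0), (1,1), (2,2), (3,3), (4,4), (5,5), (6,6)}; {(0,0), (1,2), (2,4), (3,6), (4,1), (5,3), (6,5)}; … (8 in all).
So G has 8 subgroups of order 7.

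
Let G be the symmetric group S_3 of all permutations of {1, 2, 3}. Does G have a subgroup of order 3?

3 | 6. A subgroup of order 3 is {e, (1 2 3), (1 3 2)}.

Yes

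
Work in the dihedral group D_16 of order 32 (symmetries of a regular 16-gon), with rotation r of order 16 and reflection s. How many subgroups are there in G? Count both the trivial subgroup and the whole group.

|G| = 32, so by Lagrange every subgroup order divides 32. Divisors: 1, 2, 4, 8, 16, 32.
Subgroups by order — order 1: 1; order 2: 17; order 4: 9; order 8: 5; order 16: 3; order 32: 1.
Total: 1 + 17 + 9 + 5 + 3 + 1 = 36.

36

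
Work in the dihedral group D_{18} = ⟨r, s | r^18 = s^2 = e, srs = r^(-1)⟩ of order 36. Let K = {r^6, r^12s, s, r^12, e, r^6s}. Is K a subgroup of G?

Yes

|K| = 6 divides |G| = 36, consistent with Lagrange.
K contains the identity, every element's inverse is in K, and K is closed under ·: it is a subgroup.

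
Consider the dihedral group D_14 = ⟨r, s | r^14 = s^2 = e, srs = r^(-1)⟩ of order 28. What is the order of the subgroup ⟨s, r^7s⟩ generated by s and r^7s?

|⟨s⟩| = 2 and |⟨r^7s⟩| = 2, so |H| is a multiple of lcm(2, 2) = 2 and divides |G| = 28.
Closing under the operation: H = {e, r^7, s, r^7s}, so |H| = 4.

4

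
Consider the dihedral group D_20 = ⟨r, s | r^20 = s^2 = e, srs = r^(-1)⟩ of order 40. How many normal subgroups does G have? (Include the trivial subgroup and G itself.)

9

G has 48 subgroups. Checking conjugation-invariance by order — order 1: 1/1 normal; order 2: 1/21 normal; order 4: 1/11 normal; order 5: 1/1 normal; order 8: 0/5 normal; order 10: 1/5 normal; order 20: 3/3 normal; order 40: 1/1 normal.
Total normal subgroups: 9.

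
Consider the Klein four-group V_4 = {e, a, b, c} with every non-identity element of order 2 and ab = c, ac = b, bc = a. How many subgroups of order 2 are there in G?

|G| = 4 and 2 | 4, so subgroups of order 2 are possible by Lagrange.
The subgroups of order 2 are: {e, a}; {e, b}; {e, c}.
So G has 3 subgroups of order 2.

3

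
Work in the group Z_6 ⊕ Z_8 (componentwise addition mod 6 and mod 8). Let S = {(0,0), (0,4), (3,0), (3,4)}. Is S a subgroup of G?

Yes

|S| = 4 divides |G| = 48, consistent with Lagrange.
S contains the identity, every element's inverse is in S, and S is closed under +: it is a subgroup.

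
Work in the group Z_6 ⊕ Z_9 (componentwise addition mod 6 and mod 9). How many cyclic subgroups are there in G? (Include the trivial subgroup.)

16

A cyclic subgroup of order d is generated by each of its φ(d) elements of order d, so the cyclic subgroups of order d number (#elements of order d)/φ(d).
Cyclic subgroups by order — order 1: 1; order 2: 1; order 3: 4; order 6: 4; order 9: 3; order 18: 3.
Total: 16.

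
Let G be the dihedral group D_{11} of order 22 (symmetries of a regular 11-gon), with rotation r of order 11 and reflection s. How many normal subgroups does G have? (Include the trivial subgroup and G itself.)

3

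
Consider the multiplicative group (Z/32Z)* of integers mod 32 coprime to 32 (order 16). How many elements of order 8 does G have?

8

The elements of order 8 are: 3, 5, 11, 13, 19, 21, 27, 29.
That's 8.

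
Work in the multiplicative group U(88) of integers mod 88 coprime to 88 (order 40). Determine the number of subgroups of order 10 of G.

7

|G| = 40 and 10 | 40, so subgroups of order 10 are possible by Lagrange.
The subgroups of order 10 are: {1, 9, 13, 21, 25, 29, 49, 61, 81, 85}; {1, 9, 15, 23, 25, 31, 47, 49, 71, 81}; {1, 9, 17, 25, 41, 49, 57, 65, 73, 81}; {1, 9, 19, 25, 35, 43, 49, 51, 81, 83}; … (7 in all).
So G has 7 subgroups of order 10.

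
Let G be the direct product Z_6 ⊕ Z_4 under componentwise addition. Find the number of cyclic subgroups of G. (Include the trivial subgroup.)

A cyclic subgroup of order d is generated by each of its φ(d) elements of order d, so the cyclic subgroups of order d number (#elements of order d)/φ(d).
Cyclic subgroups by order — order 1: 1; order 2: 3; order 3: 1; order 4: 2; order 6: 3; order 12: 2.
Total: 12.

12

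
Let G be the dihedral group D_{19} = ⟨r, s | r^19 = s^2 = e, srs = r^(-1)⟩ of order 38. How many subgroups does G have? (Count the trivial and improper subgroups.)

22

|G| = 38, so by Lagrange every subgroup order divides 38. Divisors: 1, 2, 19, 38.
Subgroups by order — order 1: 1; order 2: 19; order 19: 1; order 38: 1.
Total: 1 + 19 + 1 + 1 = 22.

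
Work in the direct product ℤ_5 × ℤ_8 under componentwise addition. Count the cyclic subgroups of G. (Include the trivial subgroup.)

Each element a generates a cyclic subgroup ⟨a⟩; distinct elements may generate the same one (a cyclic group of order d has φ(d) generators).
Cyclic subgroups by order — order 1: 1; order 2: 1; order 4: 1; order 5: 1; order 8: 1; order 10: 1; order 20: 1; order 40: 1.
Total: 8.

8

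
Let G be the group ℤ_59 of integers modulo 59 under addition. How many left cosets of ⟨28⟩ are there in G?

1

|⟨28⟩| = 59 and |G| = 59.
By Lagrange, [G : H] = |G|/|H| = 59/59 = 1.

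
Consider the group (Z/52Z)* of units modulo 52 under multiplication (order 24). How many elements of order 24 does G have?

0

No element of G has order 24 (even though 24 | 24).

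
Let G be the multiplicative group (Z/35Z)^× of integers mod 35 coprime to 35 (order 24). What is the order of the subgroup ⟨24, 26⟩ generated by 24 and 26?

12

|⟨24⟩| = 6 and |⟨26⟩| = 6, so |H| is a multiple of lcm(6, 6) = 6 and divides |G| = 24.
Closing under the operation: H = {1, 4, 6, 9, 11, 16, 19, 24, 26, 29, 31, 34}, so |H| = 12.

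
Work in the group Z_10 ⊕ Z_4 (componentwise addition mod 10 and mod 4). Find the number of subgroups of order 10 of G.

3

|G| = 40 and 10 | 40, so subgroups of order 10 are possible by Lagrange.
The subgroups of order 10 are: {(0,0), (0,2), (2,0), (2,2), (4,0), (4,2), (6,0), (6,2), (8,0), (8,2)}; {(0,0), (1,0), (2,0), (3,0), (4,0), (5,0), (6,0), (7,0), (8,0), (9,0)}; {(0,0), (1,2), (2,0), (3,2), (4,0), (5,2), (6,0), (7,2), (8,0), (9,2)}.
So G has 3 subgroups of order 10.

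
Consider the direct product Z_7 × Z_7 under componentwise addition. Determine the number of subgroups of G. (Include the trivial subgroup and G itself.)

|G| = 49, so by Lagrange every subgroup order divides 49. Divisors: 1, 7, 49.
Subgroups by order — order 1: 1; order 7: 8; order 49: 1.
Total: 1 + 8 + 1 = 10.

10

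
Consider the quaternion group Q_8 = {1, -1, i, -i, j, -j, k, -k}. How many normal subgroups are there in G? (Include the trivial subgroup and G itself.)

G has 6 subgroups. Checking conjugation-invariance by order — order 1: 1/1 normal; order 2: 1/1 normal; order 4: 3/3 normal; order 8: 1/1 normal.
Total normal subgroups: 6.

6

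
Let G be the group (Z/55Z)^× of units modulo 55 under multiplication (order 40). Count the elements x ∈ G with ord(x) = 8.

0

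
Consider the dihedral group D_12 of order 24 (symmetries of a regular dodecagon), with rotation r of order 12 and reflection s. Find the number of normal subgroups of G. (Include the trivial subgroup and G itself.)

9

G has 34 subgroups. Checking conjugation-invariance by order — order 1: 1/1 normal; order 2: 1/13 normal; order 3: 1/1 normal; order 4: 1/7 normal; order 6: 1/5 normal; order 8: 0/3 normal; order 12: 3/3 normal; order 24: 1/1 normal.
Total normal subgroups: 9.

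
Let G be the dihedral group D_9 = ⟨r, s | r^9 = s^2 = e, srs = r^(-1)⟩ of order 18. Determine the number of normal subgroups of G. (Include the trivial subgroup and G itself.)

G has 16 subgroups. Checking conjugation-invariance by order — order 1: 1/1 normal; order 2: 0/9 normal; order 3: 1/1 normal; order 6: 0/3 normal; order 9: 1/1 normal; order 18: 1/1 normal.
Total normal subgroups: 4.

4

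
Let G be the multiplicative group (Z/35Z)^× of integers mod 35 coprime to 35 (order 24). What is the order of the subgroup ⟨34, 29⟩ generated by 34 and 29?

4

|⟨34⟩| = 2 and |⟨29⟩| = 2, so |H| is a multiple of lcm(2, 2) = 2 and divides |G| = 24.
Closing under the operation: H = {1, 6, 29, 34}, so |H| = 4.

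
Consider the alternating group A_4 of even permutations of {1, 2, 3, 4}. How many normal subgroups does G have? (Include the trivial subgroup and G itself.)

G has 10 subgroups. Checking conjugation-invariance by order — order 1: 1/1 normal; order 2: 0/3 normal; order 3: 0/4 normal; order 4: 1/1 normal; order 12: 1/1 normal.
Total normal subgroups: 3.

3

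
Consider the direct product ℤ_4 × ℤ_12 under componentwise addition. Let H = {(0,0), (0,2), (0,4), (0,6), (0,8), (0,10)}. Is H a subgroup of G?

Yes

|H| = 6 divides |G| = 48, consistent with Lagrange.
H contains the identity, every element's inverse is in H, and H is closed under +: it is a subgroup.
In fact H = ⟨(0,2)⟩.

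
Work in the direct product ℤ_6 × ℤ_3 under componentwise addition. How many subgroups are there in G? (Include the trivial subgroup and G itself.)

12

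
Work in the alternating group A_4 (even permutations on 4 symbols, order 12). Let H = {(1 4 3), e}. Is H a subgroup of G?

No

(1 4 3) ∈ H but its inverse (1 3 4) ∉ H, so H is not a subgroup.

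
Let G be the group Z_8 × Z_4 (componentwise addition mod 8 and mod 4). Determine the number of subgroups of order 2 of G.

|G| = 32 and 2 | 32, so subgroups of order 2 are possible by Lagrange.
The subgroups of order 2 are: {(0,0), (0,2)}; {(0,0), (4,0)}; {(0,0), (4,2)}.
So G has 3 subgroups of order 2.

3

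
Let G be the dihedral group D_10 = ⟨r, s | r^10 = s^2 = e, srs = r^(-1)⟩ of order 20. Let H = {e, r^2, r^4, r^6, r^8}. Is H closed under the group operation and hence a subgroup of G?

|H| = 5 divides |G| = 20, consistent with Lagrange.
H contains the identity, every element's inverse is in H, and H is closed under ·: it is a subgroup.
In fact H = ⟨r^4⟩.

Yes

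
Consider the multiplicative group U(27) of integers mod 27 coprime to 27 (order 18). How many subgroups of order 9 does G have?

|G| = 18 and 9 | 18, so subgroups of order 9 are possible by Lagrange.
The subgroups of order 9 are: {1, 4, 7, 10, 13, 16, 19, 22, 25}.
So G has 1 subgroup of order 9.

1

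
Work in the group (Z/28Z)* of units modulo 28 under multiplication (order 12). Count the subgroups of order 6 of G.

|G| = 12 and 6 | 12, so subgroups of order 6 are possible by Lagrange.
The subgroups of order 6 are: {1, 9, 11, 15, 23, 25}; {1, 5, 9, 13, 17, 25}; {1, 3, 9, 19, 25, 27}.
So G has 3 subgroups of order 6.

3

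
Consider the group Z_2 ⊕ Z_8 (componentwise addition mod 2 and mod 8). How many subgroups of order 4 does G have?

3

|G| = 16 and 4 | 16, so subgroups of order 4 are possible by Lagrange.
The subgroups of order 4 are: {(0,0), (0,2), (0,4), (0,6)}; {(0,0), (0,4), (1,0), (1,4)}; {(0,0), (0,4), (1,2), (1,6)}.
So G has 3 subgroups of order 4.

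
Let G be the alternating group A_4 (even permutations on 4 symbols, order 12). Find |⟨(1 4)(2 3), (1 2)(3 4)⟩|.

|⟨(1 4)(2 3)⟩| = 2 and |⟨(1 2)(3 4)⟩| = 2, so |H| is a multiple of lcm(2, 2) = 2 and divides |G| = 12.
Closing under the operation: H = {e, (1 2)(3 4), (1 3)(2 4), (1 4)(2 3)}, so |H| = 4.

4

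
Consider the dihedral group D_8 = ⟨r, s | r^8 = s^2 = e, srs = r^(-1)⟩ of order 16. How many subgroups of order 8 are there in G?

3

|G| = 16 and 8 | 16, so subgroups of order 8 are possible by Lagrange.
The subgroups of order 8 are: {e, r, r^2, r^3, r^4, r^5, r^6, r^7}; {e, r^2, r^4, r^6, s, r^2s, r^4s, r^6s}; {e, r^2, r^4, r^6, rs, r^3s, r^5s, r^7s}.
So G has 3 subgroups of order 8.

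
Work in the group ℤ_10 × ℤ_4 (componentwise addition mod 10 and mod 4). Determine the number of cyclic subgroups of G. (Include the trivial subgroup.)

Group the elements of G by the cyclic subgroup they generate; each cyclic subgroup of order d accounts for φ(d) elements.
Cyclic subgroups by order — order 1: 1; order 2: 3; order 4: 2; order 5: 1; order 10: 3; order 20: 2.
Total: 12.

12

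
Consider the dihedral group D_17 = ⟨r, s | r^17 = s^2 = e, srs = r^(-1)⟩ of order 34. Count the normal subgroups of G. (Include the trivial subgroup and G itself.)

3

G has 20 subgroups. Checking conjugation-invariance by order — order 1: 1/1 normal; order 2: 0/17 normal; order 17: 1/1 normal; order 34: 1/1 normal.
Total normal subgroups: 3.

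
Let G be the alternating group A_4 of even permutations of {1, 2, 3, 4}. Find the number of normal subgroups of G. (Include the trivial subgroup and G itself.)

G has 10 subgroups. Checking conjugation-invariance by order — order 1: 1/1 normal; order 2: 0/3 normal; order 3: 0/4 normal; order 4: 1/1 normal; order 12: 1/1 normal.
Total normal subgroups: 3.

3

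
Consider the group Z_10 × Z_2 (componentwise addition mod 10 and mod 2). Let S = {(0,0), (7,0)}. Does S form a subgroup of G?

No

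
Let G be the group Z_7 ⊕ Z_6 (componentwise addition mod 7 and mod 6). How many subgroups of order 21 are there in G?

|G| = 42 and 21 | 42, so subgroups of order 21 are possible by Lagrange.
The subgroups of order 21 are: {(0,0), (0,2), (0,4), (1,0), (1,2), (1,4), (2,0), (2,2), (2,4), (3,0), (3,2), (3,4), (4,0), (4,2), (4,4), (5,0), (5,2), (5,4), (6,0), (6,2), (6,4)}.
So G has 1 subgroup of order 21.

1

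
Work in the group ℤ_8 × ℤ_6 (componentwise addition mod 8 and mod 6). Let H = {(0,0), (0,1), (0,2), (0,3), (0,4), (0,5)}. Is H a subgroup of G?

|H| = 6 divides |G| = 48, consistent with Lagrange.
H contains the identity, every element's inverse is in H, and H is closed under +: it is a subgroup.
In fact H = ⟨(0,1)⟩.

Yes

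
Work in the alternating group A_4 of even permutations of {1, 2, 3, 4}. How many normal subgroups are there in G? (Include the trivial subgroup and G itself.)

3

G has 10 subgroups. Checking conjugation-invariance by order — order 1: 1/1 normal; order 2: 0/3 normal; order 3: 0/4 normal; order 4: 1/1 normal; order 12: 1/1 normal.
Total normal subgroups: 3.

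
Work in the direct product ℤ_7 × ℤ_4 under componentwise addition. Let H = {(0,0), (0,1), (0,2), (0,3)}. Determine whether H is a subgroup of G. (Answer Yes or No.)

Yes

|H| = 4 divides |G| = 28, consistent with Lagrange.
H contains the identity, every element's inverse is in H, and H is closed under +: it is a subgroup.
In fact H = ⟨(0,1)⟩.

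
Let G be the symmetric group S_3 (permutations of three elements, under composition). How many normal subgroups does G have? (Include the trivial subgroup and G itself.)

G has 6 subgroups. Checking conjugation-invariance by order — order 1: 1/1 normal; order 2: 0/3 normal; order 3: 1/1 normal; order 6: 1/1 normal.
Total normal subgroups: 3.

3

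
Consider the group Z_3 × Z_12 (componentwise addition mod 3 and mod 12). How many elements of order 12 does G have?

An element (a,b) has order lcm(ord(a), ord(b)); count pairs with lcm equal to 12.
Enumerating gives 16 such elements.

16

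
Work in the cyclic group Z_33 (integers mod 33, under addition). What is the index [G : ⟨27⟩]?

|⟨27⟩| = 11 and |G| = 33.
By Lagrange, [G : H] = |G|/|H| = 33/11 = 3.

3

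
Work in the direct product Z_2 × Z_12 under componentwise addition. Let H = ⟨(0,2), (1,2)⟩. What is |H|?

|⟨(0,2)⟩| = 6 and |⟨(1,2)⟩| = 6, so |H| is a multiple of lcm(6, 6) = 6 and divides |G| = 24.
Closing under the operation: H = {(0,0), (0,2), (0,4), (0,6), (0,8), (0,10), (1,0), (1,2), (1,4), (1,6), (1,8), (1,10)}, so |H| = 12.

12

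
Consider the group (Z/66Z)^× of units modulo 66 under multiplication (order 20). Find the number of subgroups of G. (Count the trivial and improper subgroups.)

|G| = 20, so by Lagrange every subgroup order divides 20. Divisors: 1, 2, 4, 5, 10, 20.
Subgroups by order — order 1: 1; order 2: 3; order 4: 1; order 5: 1; order 10: 3; order 20: 1.
Total: 1 + 3 + 1 + 1 + 3 + 1 = 10.

10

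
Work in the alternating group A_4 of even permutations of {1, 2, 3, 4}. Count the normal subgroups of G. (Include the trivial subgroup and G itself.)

3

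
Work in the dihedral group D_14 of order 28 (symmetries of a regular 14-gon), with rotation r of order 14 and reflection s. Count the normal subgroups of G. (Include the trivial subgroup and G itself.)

G has 28 subgroups. Checking conjugation-invariance by order — order 1: 1/1 normal; order 2: 1/15 normal; order 4: 0/7 normal; order 7: 1/1 normal; order 14: 3/3 normal; order 28: 1/1 normal.
Total normal subgroups: 7.

7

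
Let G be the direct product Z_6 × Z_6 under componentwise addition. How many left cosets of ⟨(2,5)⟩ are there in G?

6

|⟨(2,5)⟩| = 6 and |G| = 36.
By Lagrange, [G : H] = |G|/|H| = 36/6 = 6.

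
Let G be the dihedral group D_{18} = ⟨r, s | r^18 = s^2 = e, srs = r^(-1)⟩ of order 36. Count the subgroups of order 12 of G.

|G| = 36 and 12 | 36, so subgroups of order 12 are possible by Lagrange.
The subgroups of order 12 are: {e, r^3, r^6, r^9, r^12, r^15, rs, r^4s, r^7s, r^10s, r^13s, r^16s}; {e, r^3, r^6, r^9, r^12, r^15, r^2s, r^5s, r^8s, r^11s, r^14s, r^17s}; {e, r^3, r^6, r^9, r^12, r^15, s, r^3s, r^6s, r^9s, r^12s, r^15s}.
So G has 3 subgroups of order 12.

3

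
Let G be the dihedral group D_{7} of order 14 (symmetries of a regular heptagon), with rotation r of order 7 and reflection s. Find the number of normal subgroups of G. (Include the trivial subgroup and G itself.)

3

G has 10 subgroups. Checking conjugation-invariance by order — order 1: 1/1 normal; order 2: 0/7 normal; order 7: 1/1 normal; order 14: 1/1 normal.
Total normal subgroups: 3.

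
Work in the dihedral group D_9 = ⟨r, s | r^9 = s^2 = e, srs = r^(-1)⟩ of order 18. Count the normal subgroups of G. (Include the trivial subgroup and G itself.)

G has 16 subgroups. Checking conjugation-invariance by order — order 1: 1/1 normal; order 2: 0/9 normal; order 3: 1/1 normal; order 6: 0/3 normal; order 9: 1/1 normal; order 18: 1/1 normal.
Total normal subgroups: 4.

4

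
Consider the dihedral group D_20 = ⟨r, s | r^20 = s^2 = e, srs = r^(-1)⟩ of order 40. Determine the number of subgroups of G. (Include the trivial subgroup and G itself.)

48

|G| = 40, so by Lagrange every subgroup order divides 40. Divisors: 1, 2, 4, 5, 8, 10, 20, 40.
Subgroups by order — order 1: 1; order 2: 21; order 4: 11; order 5: 1; order 8: 5; order 10: 5; order 20: 3; order 40: 1.
Total: 1 + 21 + 11 + 1 + 5 + 5 + 3 + 1 = 48.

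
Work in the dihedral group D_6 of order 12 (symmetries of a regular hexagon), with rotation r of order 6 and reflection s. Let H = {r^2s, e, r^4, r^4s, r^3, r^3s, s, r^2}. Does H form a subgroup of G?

|H| = 8 does not divide |G| = 12, so by Lagrange H is not a subgroup.

No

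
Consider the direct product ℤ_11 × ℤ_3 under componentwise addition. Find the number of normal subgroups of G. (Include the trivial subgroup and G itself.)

4

G is abelian, so every subgroup is normal.
G has 4 subgroups in total, hence 4 normal subgroups.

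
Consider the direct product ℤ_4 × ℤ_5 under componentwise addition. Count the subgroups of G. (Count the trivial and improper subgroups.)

|G| = 20, so by Lagrange every subgroup order divides 20. Divisors: 1, 2, 4, 5, 10, 20.
Subgroups by order — order 1: 1; order 2: 1; order 4: 1; order 5: 1; order 10: 1; order 20: 1.
Total: 1 + 1 + 1 + 1 + 1 + 1 = 6.

6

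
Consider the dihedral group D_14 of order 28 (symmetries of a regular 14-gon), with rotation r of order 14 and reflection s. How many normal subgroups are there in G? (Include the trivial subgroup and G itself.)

7

G has 28 subgroups. Checking conjugation-invariance by order — order 1: 1/1 normal; order 2: 1/15 normal; order 4: 0/7 normal; order 7: 1/1 normal; order 14: 3/3 normal; order 28: 1/1 normal.
Total normal subgroups: 7.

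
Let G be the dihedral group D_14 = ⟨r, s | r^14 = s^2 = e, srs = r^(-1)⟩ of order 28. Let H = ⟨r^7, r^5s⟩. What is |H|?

4

|⟨r^7⟩| = 2 and |⟨r^5s⟩| = 2, so |H| is a multiple of lcm(2, 2) = 2 and divides |G| = 28.
Closing under the operation: H = {e, r^7, r^5s, r^12s}, so |H| = 4.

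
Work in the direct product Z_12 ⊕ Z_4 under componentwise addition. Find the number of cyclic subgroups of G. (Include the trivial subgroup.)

A cyclic subgroup of order d is generated by each of its φ(d) elements of order d, so the cyclic subgroups of order d number (#elements of order d)/φ(d).
Cyclic subgroups by order — order 1: 1; order 2: 3; order 3: 1; order 4: 6; order 6: 3; order 12: 6.
Total: 20.

20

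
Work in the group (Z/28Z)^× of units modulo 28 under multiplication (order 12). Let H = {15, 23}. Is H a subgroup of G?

No

The identity 1 ∉ H, so H is not a subgroup.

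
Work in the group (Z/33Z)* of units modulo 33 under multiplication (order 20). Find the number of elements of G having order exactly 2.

3

The elements of order 2 are: 10, 23, 32.
That's 3.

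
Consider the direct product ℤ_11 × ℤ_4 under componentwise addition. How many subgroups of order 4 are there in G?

|G| = 44 and 4 | 44, so subgroups of order 4 are possible by Lagrange.
The subgroups of order 4 are: {(0,0), (0,1), (0,2), (0,3)}.
So G has 1 subgroup of order 4.

1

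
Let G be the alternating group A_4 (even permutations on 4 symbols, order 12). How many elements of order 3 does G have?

The elements of order 3 are: (2 3 4), (2 4 3), (1 2 3), (1 2 4), (1 3 2), (1 3 4), (1 4 2), (1 4 3).
That's 8.

8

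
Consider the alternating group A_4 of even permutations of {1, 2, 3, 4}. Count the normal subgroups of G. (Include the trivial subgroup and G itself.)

G has 10 subgroups. Checking conjugation-invariance by order — order 1: 1/1 normal; order 2: 0/3 normal; order 3: 0/4 normal; order 4: 1/1 normal; order 12: 1/1 normal.
Total normal subgroups: 3.

3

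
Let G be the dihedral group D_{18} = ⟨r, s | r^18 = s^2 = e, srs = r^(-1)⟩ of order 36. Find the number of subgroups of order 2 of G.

|G| = 36 and 2 | 36, so subgroups of order 2 are possible by Lagrange.
The subgroups of order 2 are: {e, r^10s}; {e, r^11s}; {e, r^12s}; {e, r^13s}; … (19 in all).
So G has 19 subgroups of order 2.

19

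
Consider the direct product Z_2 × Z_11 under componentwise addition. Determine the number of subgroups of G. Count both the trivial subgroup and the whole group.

4

|G| = 22, so by Lagrange every subgroup order divides 22. Divisors: 1, 2, 11, 22.
Subgroups by order — order 1: 1; order 2: 1; order 11: 1; order 22: 1.
Total: 1 + 1 + 1 + 1 = 4.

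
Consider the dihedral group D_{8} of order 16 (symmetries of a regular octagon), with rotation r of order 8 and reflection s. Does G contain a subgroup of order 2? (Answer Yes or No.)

Yes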